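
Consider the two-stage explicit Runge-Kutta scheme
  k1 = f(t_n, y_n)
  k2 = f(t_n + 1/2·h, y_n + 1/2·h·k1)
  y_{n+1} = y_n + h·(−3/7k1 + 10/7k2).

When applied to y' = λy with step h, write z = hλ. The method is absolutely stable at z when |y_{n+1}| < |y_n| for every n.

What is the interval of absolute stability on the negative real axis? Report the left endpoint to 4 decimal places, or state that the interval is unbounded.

z∈(-1.4000,0).

Test eqn y'=λy, z=hλ:
  k1=λy_n ⇒ h·k1=z·y_n;  k2=λ(1+1/2z)y_n ⇒ h·k2=z(1+1/2z)y_n
  y_{n+1}/y_n = 1 − 3/7z + 10/7z(1+1/2z) = 1 + z + 5/7z²
  ⇒ R(z) = 1 + z + 5/7z².

Solve |R(x)|<1 on ℝ⁻.
x=-1.68: |R|=1.3360
R=1: x+5/7x²=0 ⇒ x=−7/5=-1.4000; min R=1−1/(4·5/7)=0.6500>−1
Confirm numerically:
  x=-1.066: |R|=0.74568 <1
  x=-1.003: |R|=0.71558 <1
  x=-0.697: |R|=0.65001 <1
  x=-1.922: |R|=1.71663 >1
  x=-1.681: |R|=1.33740 >1
  x=-1.649: |R|=1.29329 >1
Stable set (-1.4000, 0).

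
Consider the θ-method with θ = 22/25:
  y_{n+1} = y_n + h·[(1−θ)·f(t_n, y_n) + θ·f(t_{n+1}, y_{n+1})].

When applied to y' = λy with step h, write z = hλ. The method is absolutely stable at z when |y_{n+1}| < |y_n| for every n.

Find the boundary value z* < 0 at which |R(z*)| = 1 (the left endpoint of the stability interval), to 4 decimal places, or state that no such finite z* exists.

unbounded; (−∞, 0).

With y'=λy (z=hλ):
  y_{n+1} = y_n + z·[3/25·y_n + 22/25·y_{n+1}] ⇒ (1 − 22/25z)y_{n+1} = (1 + 3/25z)y_n
  ⇒ R(z) = (1 + 3/25z)/(1 − 22/25z).

Boundary: |R(x)|=1, x<0.
x=-1.67: |R|=0.3238
x=-2: |R|=0.2754
x=-10: |R|=0.0204
x=-100: |R|=0.1236
θ=22/25≥1/2 ⇒ |1+3/25x|<|1−22/25x| ∀x<0 ⇒ interval (−∞,0).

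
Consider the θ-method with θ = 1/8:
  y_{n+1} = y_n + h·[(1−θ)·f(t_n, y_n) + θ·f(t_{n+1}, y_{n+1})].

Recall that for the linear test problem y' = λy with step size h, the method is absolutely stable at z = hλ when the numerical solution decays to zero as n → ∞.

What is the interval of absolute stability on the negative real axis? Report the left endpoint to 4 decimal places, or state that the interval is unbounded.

Test eqn y'=λy, z=hλ:
  y_{n+1} = y_n + z·[7/8·y_n + 1/8·y_{n+1}] ⇒ (1 − 1/8z)y_{n+1} = (1 + 7/8z)y_n
  so R(z) = (1 + 7/8z)/(1 − 1/8z).

Need |R(x)|<1, x<0.
x=-0.61: |R|=0.4332
R=−1: 1+7/8x = −1+1/8x ⇒ -3/4x=2 ⇒ x=2/(-3/4)=-2.6667
Confirm numerically:
  x=-1.923: |R|=0.55034 <1
  x=-1.732: |R|=0.42376 <1
  x=-1.444: |R|=0.22321 <1
  x=-1.245: |R|=0.07734 <1
  x=-3.077: |R|=1.22226 >1
  x=-2.956: |R|=1.15845 >1
Interval (-2.6667, 0).

(-2.6667, 0).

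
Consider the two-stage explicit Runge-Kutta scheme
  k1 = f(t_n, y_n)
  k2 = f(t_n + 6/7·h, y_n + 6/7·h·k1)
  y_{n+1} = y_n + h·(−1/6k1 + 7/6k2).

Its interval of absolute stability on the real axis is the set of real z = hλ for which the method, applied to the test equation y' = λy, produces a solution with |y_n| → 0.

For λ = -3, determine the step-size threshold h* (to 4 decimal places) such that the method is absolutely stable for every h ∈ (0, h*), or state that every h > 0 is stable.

With y'=λy (z=hλ):
  k1=λy_n ⇒ h·k1=z·y_n;  k2=λ(1+6/7z)y_n ⇒ h·k2=z(1+6/7z)y_n
  y_{n+1}/y_n = 1 − 1/6z + 7/6z(1+6/7z) = 1 + z + z²
  so R(z) = 1 + z + z².

Find x<0 with |R(x)|<1.
x=-1.42: |R|=1.5964
R=1: x+1x²=0 ⇒ x=−1=-1.0000; min R=1−1/(4·1)=0.7500>−1
Confirm numerically:
  x=-0.849: |R|=0.87180 <1
  x=-0.817: |R|=0.85049 <1
  x=-0.733: |R|=0.80429 <1
  x=-1.266: |R|=1.33676 >1
  x=-1.196: |R|=1.23442 >1
Stable set (-1.0000, 0).

(-1.0000,0); λ=-3 ⇒ h* = (1)/3 = 0.3333.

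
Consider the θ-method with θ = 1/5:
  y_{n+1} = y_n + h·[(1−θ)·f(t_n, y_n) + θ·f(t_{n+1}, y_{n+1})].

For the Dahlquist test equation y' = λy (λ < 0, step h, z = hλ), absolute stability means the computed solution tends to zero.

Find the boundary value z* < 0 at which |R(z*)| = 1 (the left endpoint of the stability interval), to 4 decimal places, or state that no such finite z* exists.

Test eqn y'=λy, z=hλ:
  y_{n+1} = y_n + z·[4/5·y_n + 1/5·y_{n+1}] ⇒ (1 − 1/5z)y_{n+1} = (1 + 4/5z)y_n
  R(z) = (1 + 4/5z)/(1 − 1/5z).

Boundary: |R(x)|=1, x<0.
x=-0.9: |R|=0.2373
R=−1: 1+4/5x = −1+1/5x ⇒ -3/5x=2 ⇒ x=2/(-3/5)=-3.3333
Confirm numerically:
  x=-3.051: |R|=0.89480 <1
  x=-2.722: |R|=0.76250 <1
  x=-2.651: |R|=0.73245 <1
  x=-1.709: |R|=0.27366 <1
  x=-3.831: |R|=1.16906 >1
  x=-3.684: |R|=1.12114 >1
  x=-3.416: |R|=1.02947 >1
Interval (-3.3333, 0).

z* = -3.3333.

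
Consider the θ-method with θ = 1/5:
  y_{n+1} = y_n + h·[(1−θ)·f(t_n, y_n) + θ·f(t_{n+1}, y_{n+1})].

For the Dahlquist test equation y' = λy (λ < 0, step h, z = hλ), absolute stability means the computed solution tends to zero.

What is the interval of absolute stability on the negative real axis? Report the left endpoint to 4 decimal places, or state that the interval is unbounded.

On y'=λy, z=hλ:
  y_{n+1} = y_n + z·[4/5·y_n + 1/5·y_{n+1}] ⇒ (1 − 1/5z)y_{n+1} = (1 + 4/5z)y_n
  so R(z) = (1 + 4/5z)/(1 − 1/5z).

Solve |R(x)|<1 on ℝ⁻.
x=-1.8: |R|=0.3235
R=−1: 1+4/5x = −1+1/5x ⇒ -3/5x=2 ⇒ x=2/(-3/5)=-3.3333
Confirm numerically:
  x=-2.871: |R|=0.82378 <1
  x=-2.701: |R|=0.75367 <1
  x=-2.348: |R|=0.59771 <1
  x=-1.684: |R|=0.25972 <1
  x=-3.864: |R|=1.17960 >1
  x=-3.675: |R|=1.11816 >1
  x=-3.432: |R|=1.03510 >1
Stable set (-3.3333, 0).

(-3.3333, 0).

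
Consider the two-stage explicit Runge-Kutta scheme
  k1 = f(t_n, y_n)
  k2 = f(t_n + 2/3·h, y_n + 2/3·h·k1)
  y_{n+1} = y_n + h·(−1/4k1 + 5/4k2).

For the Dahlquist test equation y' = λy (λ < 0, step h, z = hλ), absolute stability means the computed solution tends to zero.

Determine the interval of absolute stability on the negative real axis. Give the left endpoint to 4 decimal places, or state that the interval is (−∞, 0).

With y'=λy (z=hλ):
  k1=λy_n ⇒ h·k1=z·y_n;  k2=λ(1+2/3z)y_n ⇒ h·k2=z(1+2/3z)y_n
  y_{n+1}/y_n = 1 − 1/4z + 5/4z(1+2/3z) = 1 + z + 5/6z²
  so R(z) = 1 + z + 5/6z².

Need |R(x)|<1, x<0.
x=-0.35: |R|=0.7521
R=1: x+5/6x²=0 ⇒ x=−6/5=-1.2000; min R=1−1/(4·5/6)=0.7000>−1
Confirm numerically:
  x=-1.127: |R|=0.93144 <1
  x=-0.922: |R|=0.78640 <1
  x=-0.767: |R|=0.72324 <1
  x=-0.604: |R|=0.70001 <1
  x=-1.629: |R|=1.58237 >1
  x=-1.443: |R|=1.29221 >1
Interval (-1.2000, 0).

(-1.2000, 0).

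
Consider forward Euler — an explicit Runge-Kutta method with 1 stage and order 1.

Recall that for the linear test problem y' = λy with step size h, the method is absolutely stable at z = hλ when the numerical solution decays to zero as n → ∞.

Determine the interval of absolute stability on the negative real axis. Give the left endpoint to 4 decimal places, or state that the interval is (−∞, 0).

(-2.0000, 0).

Test eqn y'=λy, z=hλ:
  order 1, 1-stage ⇒ R(z)=1+z
  (e.g. R(-1.2)=-0.20000, |R|=0.20000)

Boundary: |R(x)|=1, x<0.
x=-1.2: |R|=0.2000
|R(-2.2)|=1.2000 |R(-1.52)|=0.5200 |R(-1.42)|=0.4200
Bisect:
  x_lo=-2.7185 |R|=1.7185  x_hi=-0.2086 |R|=0.7914
  mid=-1.46354 |R|=0.46354 →hi
  mid=-2.09100 |R|=1.09100 →lo
  mid=-1.77727 |R|=0.77727 →hi
  mid=-1.93414 |R|=0.93414 →hi
  mid=-2.01257 |R|=1.01257 →lo
  mid=-1.97335 |R|=0.97335 →hi
  mid=-1.99296 |R|=0.99296 →hi
  mid=-2.00276 |R|=1.00276 →lo
  ...
  [-2.00001,-1.99985] ⇒ x*=-2.0000
So |R|<1 on (-2.0000, 0).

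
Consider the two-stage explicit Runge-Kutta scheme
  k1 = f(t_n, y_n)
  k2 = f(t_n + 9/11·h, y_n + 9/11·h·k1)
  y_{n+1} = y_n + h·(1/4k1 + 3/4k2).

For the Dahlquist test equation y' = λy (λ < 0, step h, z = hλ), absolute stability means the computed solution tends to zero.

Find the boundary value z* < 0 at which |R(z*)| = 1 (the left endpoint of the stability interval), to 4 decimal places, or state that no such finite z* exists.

Set f=λy, z=hλ:
  k1=λy_n ⇒ h·k1=z·y_n;  k2=λ(1+9/11z)y_n ⇒ h·k2=z(1+9/11z)y_n
  y_{n+1}/y_n = 1 + 1/4z + 3/4z(1+9/11z) = 1 + z + 27/44z²
  ⇒ R(z) = 1 + z + 27/44z².

Boundary: |R(x)|=1, x<0.
x=-1.61: |R|=0.9806
R=1: x+27/44x²=0 ⇒ x=−44/27=-1.6296; min R=1−1/(4·27/44)=0.5926>−1
Confirm numerically:
  x=-1.535: |R|=0.91087 <1
  x=-0.948: |R|=0.60348 <1
  x=-0.786: |R|=0.59310 <1
  x=-2.138: |R|=1.66696 >1
So |R|<1 on (-1.6296, 0).

left endpoint -1.6296.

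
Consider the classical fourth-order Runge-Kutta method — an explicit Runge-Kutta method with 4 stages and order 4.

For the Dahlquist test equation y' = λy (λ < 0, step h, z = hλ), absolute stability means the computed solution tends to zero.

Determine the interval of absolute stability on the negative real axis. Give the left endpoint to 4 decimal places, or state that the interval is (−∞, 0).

Set f=λy, z=hλ:
  order 4, 4-stage ⇒ R(z)=1+z+z^2/2+z^3/6+z^4/24
  (e.g. R(-1.31)=0.29608, |R|=0.29608)

Need |R(x)|<1, x<0.
x=-1.31: |R|=0.2961
|R(-2.48)|=0.6292 |R(-0.67)|=0.5127
Bisect:
  x_lo=-3.2531 |R|=1.9669  x_hi=-0.1281 |R|=0.8798
  mid=-1.69059 |R|=0.27351 →hi
  mid=-2.47185 |R|=0.62151 →hi
  mid=-2.86248 |R|=1.12275 →lo
  mid=-2.66717 |R|=0.83603 →hi
  mid=-2.76483 |R|=0.96958 →hi
  mid=-2.81365 |R|=1.04361 →lo
  mid=-2.78924 |R|=1.00597 →lo
  mid=-2.77703 |R|=0.98762 →hi
  mid=-2.78314 |R|=0.99675 →hi
  mid=-2.78619 |R|=1.00135 →lo
  ...
  [-2.78543,-2.78523] ⇒ x*=-2.7853
Stable set (-2.7853, 0).

z∈(-2.7853,0).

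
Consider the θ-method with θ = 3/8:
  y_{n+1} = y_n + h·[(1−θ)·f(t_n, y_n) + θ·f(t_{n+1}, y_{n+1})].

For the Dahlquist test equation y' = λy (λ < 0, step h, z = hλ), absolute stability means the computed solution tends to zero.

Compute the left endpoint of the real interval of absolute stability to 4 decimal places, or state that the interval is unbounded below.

Test eqn y'=λy, z=hλ:
  y_{n+1} = y_n + z·[5/8·y_n + 3/8·y_{n+1}] ⇒ (1 − 3/8z)y_{n+1} = (1 + 5/8z)y_n
  Hence R(z) = (1 + 5/8z)/(1 − 3/8z).

Find x<0 with |R(x)|<1.
x=-0.84: |R|=0.3612
R=−1: 1+5/8x = −1+3/8x ⇒ -1/4x=2 ⇒ x=2/(-1/4)=-8.0000
Confirm numerically:
  x=-7.406: |R|=0.96069 <1
  x=-5.094: |R|=0.75037 <1
  x=-3.451: |R|=0.50428 <1
  x=-8.313: |R|=1.01900 >1
  x=-8.168: |R|=1.01034 >1
  x=-8.042: |R|=1.00261 >1
Stable set (-8.0000, 0).

left endpoint -8.0000.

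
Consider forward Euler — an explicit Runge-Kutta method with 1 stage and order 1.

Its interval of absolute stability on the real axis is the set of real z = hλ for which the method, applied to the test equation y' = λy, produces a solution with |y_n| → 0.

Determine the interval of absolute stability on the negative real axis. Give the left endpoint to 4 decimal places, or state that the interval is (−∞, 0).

(-2.0000, 0).

Set f=λy, z=hλ:
  order 1, 1-stage ⇒ R(z)=1+z
  (e.g. R(-1.09)=-0.09000, |R|=0.09000)

Solve |R(x)|<1 on ℝ⁻.
x=-1.09: |R|=0.0900
|R(-1.83)|=0.8300 |R(-1.12)|=0.1200
Bisect:
  x_lo=-2.8335 |R|=1.8335  x_hi=-0.1632 |R|=0.8368
  mid=-1.49838 |R|=0.49838 →hi
  mid=-2.16596 |R|=1.16596 →lo
  mid=-1.83217 |R|=0.83217 →hi
  mid=-1.99907 |R|=0.99907 →hi
  mid=-2.08251 |R|=1.08251 →lo
  mid=-2.04079 |R|=1.04079 →lo
  mid=-2.01993 |R|=1.01993 →lo
  mid=-2.00950 |R|=1.00950 →lo
  ...
  [-2.00004,-1.99988] ⇒ x*=-2.0000
Interval (-2.0000, 0).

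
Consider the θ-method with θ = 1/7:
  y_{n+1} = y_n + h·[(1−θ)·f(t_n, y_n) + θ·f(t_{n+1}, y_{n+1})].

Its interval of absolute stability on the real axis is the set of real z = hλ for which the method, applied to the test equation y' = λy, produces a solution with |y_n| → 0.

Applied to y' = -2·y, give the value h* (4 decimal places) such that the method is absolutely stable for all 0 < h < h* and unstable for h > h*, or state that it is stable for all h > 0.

(-2.8000,0); λ=-2 ⇒ h* = (14/5)/2 = 1.4000.

Set f=λy, z=hλ:
  y_{n+1} = y_n + z·[6/7·y_n + 1/7·y_{n+1}] ⇒ (1 − 1/7z)y_{n+1} = (1 + 6/7z)y_n
  ⇒ R(z) = (1 + 6/7z)/(1 − 1/7z).

Solve |R(x)|<1 on ℝ⁻.
x=-1.2: |R|=0.0244
R=−1: 1+6/7x = −1+1/7x ⇒ -5/7x=2 ⇒ x=2/(-5/7)=-2.8000
Confirm numerically:
  x=-2.314: |R|=0.73910 <1
  x=-1.448: |R|=0.19981 <1
  x=-1.208: |R|=0.03021 <1
  x=-1.136: |R|=0.02262 <1
  x=-3.378: |R|=1.27847 >1
  x=-3.281: |R|=1.23393 >1
  x=-3.237: |R|=1.21344 >1
Interval (-2.8000, 0).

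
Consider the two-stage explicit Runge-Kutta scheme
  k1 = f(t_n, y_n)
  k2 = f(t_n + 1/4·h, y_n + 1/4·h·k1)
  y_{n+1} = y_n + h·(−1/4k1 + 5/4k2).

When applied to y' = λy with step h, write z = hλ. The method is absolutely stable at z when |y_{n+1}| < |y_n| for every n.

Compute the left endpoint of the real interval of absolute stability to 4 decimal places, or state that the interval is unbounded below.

Test eqn y'=λy, z=hλ:
  k1=λy_n ⇒ h·k1=z·y_n;  k2=λ(1+1/4z)y_n ⇒ h·k2=z(1+1/4z)y_n
  y_{n+1}/y_n = 1 − 1/4z + 5/4z(1+1/4z) = 1 + z + 5/16z²
  so R(z) = 1 + z + 5/16z².

Find x<0 with |R(x)|<1.
x=-1.61: |R|=0.2000
R=1: x+5/16x²=0 ⇒ x=−16/5=-3.2000; min R=1−1/(4·5/16)=0.2000>−1
Confirm numerically:
  x=-1.990: |R|=0.24753 <1
  x=-1.897: |R|=0.22757 <1
  x=-1.576: |R|=0.20018 <1
  x=-1.382: |R|=0.21485 <1
  x=-3.783: |R|=1.68922 >1
  x=-3.410: |R|=1.22378 >1
Interval (-3.2000, 0).

left endpoint -3.2000.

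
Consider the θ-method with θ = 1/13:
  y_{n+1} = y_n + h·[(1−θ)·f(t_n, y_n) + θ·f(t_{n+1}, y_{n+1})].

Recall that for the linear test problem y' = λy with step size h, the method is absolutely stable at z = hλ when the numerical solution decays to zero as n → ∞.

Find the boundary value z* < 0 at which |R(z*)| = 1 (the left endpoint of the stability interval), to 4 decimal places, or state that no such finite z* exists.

z* = -2.3636.

Test eqn y'=λy, z=hλ:
  y_{n+1} = y_n + z·[12/13·y_n + 1/13·y_{n+1}] ⇒ (1 − 1/13z)y_{n+1} = (1 + 12/13z)y_n
  so R(z) = (1 + 12/13z)/(1 − 1/13z).

Find x<0 with |R(x)|<1.
x=-0.92: |R|=0.1408
R=−1: 1+12/13x = −1+1/13x ⇒ -11/13x=2 ⇒ x=2/(-11/13)=-2.3636
Confirm numerically:
  x=-1.923: |R|=0.67520 <1
  x=-1.787: |R|=0.57104 <1
  x=-1.283: |R|=0.16775 <1
  x=-1.157: |R|=0.06244 <1
  x=-2.800: |R|=1.30380 >1
  x=-2.744: |R|=1.26575 >1
  x=-2.713: |R|=1.24457 >1
So |R|<1 on (-2.3636, 0).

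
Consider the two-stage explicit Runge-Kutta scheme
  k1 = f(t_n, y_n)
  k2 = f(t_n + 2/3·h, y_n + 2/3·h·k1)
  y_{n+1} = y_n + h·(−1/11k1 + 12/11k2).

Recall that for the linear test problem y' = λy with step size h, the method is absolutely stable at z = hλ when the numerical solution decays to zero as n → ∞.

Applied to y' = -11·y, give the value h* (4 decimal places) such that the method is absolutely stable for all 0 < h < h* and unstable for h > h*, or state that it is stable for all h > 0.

With y'=λy (z=hλ):
  k1=λy_n ⇒ h·k1=z·y_n;  k2=λ(1+2/3z)y_n ⇒ h·k2=z(1+2/3z)y_n
  y_{n+1}/y_n = 1 − 1/11z + 12/11z(1+2/3z) = 1 + z + 8/11z²
  ⇒ R(z) = 1 + z + 8/11z².

Need |R(x)|<1, x<0.
x=-1.58: |R|=1.2356
R=1: x+8/11x²=0 ⇒ x=−11/8=-1.3750; min R=1−1/(4·8/11)=0.6562>−1
Confirm numerically:
  x=-1.239: |R|=0.87745 <1
  x=-0.911: |R|=0.69258 <1
  x=-0.830: |R|=0.67102 <1
  x=-1.734: |R|=1.45273 >1
  x=-1.408: |R|=1.03379 >1
So |R|<1 on (-1.3750, 0).

(-1.3750,0); λ=-11 ⇒ h* = (11/8)/11 = 0.1250.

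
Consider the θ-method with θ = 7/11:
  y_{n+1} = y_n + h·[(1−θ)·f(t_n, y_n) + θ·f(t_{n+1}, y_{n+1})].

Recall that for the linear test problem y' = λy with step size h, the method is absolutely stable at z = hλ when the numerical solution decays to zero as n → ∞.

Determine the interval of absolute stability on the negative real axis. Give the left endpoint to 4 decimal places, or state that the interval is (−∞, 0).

(−∞, 0) — no finite endpoint.

On y'=λy, z=hλ:
  y_{n+1} = y_n + z·[4/11·y_n + 7/11·y_{n+1}] ⇒ (1 − 7/11z)y_{n+1} = (1 + 4/11z)y_n
  ⇒ R(z) = (1 + 4/11z)/(1 − 7/11z).

Boundary: |R(x)|=1, x<0.
x=-1.33: |R|=0.2797
x=-2: |R|=0.1200
x=-10: |R|=0.3580
x=-100: |R|=0.5471
θ=7/11≥1/2 ⇒ |1+4/11x|<|1−7/11x| ∀x<0 ⇒ stable on all of ℝ⁻.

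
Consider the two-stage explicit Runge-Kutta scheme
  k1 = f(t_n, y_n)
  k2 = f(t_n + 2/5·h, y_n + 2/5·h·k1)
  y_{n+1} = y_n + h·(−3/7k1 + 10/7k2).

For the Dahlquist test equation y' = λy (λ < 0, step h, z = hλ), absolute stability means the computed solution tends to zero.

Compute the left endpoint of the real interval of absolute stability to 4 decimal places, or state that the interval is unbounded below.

z* = -1.7500.

With y'=λy (z=hλ):
  k1=λy_n ⇒ h·k1=z·y_n;  k2=λ(1+2/5z)y_n ⇒ h·k2=z(1+2/5z)y_n
  y_{n+1}/y_n = 1 − 3/7z + 10/7z(1+2/5z) = 1 + z + 4/7z²
  ⇒ R(z) = 1 + z + 4/7z².

Find x<0 with |R(x)|<1.
x=-0.71: |R|=0.5781
R=1: x+4/7x²=0 ⇒ x=−7/4=-1.7500; min R=1−1/(4·4/7)=0.5625>−1
Confirm numerically:
  x=-1.135: |R|=0.60113 <1
  x=-0.938: |R|=0.56477 <1
  x=-0.832: |R|=0.56356 <1
  x=-0.810: |R|=0.56491 <1
  x=-2.215: |R|=1.58856 >1
  x=-1.916: |R|=1.18175 >1
Interval (-1.7500, 0).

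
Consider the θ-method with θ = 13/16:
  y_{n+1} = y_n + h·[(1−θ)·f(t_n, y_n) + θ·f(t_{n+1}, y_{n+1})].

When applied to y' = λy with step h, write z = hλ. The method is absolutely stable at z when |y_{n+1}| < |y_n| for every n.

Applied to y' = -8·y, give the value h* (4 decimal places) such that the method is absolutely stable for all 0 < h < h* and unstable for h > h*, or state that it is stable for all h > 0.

unbounded; (−∞, 0). Any h>0 works for λ=-8.

With y'=λy (z=hλ):
  y_{n+1} = y_n + z·[3/16·y_n + 13/16·y_{n+1}] ⇒ (1 − 13/16z)y_{n+1} = (1 + 3/16z)y_n
  ⇒ R(z) = (1 + 3/16z)/(1 − 13/16z).

Find x<0 with |R(x)|<1.
x=-0.37: |R|=0.7155
x=-2: |R|=0.2381
x=-10: |R|=0.0959
x=-100: |R|=0.2158
θ=13/16≥1/2 ⇒ |1+3/16x|<|1−13/16x| ∀x<0 ⇒ interval (−∞,0).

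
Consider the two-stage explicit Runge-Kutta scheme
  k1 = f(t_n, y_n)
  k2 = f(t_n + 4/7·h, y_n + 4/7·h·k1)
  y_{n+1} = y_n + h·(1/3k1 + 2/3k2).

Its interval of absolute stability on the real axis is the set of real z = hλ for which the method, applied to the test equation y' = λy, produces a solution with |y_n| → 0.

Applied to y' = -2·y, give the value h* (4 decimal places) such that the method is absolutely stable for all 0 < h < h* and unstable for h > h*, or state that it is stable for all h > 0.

(-2.6250,0); λ=-2 ⇒ h* = (21/8)/2 = 1.3125.

Set f=λy, z=hλ:
  k1=λy_n ⇒ h·k1=z·y_n;  k2=λ(1+4/7z)y_n ⇒ h·k2=z(1+4/7z)y_n
  y_{n+1}/y_n = 1 + 1/3z + 2/3z(1+4/7z) = 1 + z + 8/21z²
  so R(z) = 1 + z + 8/21z².

Find x<0 with |R(x)|<1.
x=-1.67: |R|=0.3924
R=1: x+8/21x²=0 ⇒ x=−21/8=-2.6250; min R=1−1/(4·8/21)=0.3438>−1
Confirm numerically:
  x=-2.396: |R|=0.79098 <1
  x=-2.169: |R|=0.62321 <1
  x=-1.236: |R|=0.34598 <1
  x=-3.129: |R|=1.60077 >1
  x=-2.957: |R|=1.37399 >1
  x=-2.878: |R|=1.27738 >1
Interval (-2.6250, 0).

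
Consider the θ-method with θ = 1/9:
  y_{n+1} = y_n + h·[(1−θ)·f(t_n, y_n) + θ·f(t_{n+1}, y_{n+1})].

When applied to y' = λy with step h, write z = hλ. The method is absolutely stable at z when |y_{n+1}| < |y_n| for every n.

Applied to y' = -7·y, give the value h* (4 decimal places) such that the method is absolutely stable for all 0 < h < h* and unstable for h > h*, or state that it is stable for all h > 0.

(-2.5714,0); λ=-7 ⇒ h* = (18/7)/7 = 0.3673.

Test eqn y'=λy, z=hλ:
  y_{n+1} = y_n + z·[8/9·y_n + 1/9·y_{n+1}] ⇒ (1 − 1/9z)y_{n+1} = (1 + 8/9z)y_n
  R(z) = (1 + 8/9z)/(1 − 1/9z).

Boundary: |R(x)|=1, x<0.
x=-0.85: |R|=0.2234
R=−1: 1+8/9x = −1+1/9x ⇒ -7/9x=2 ⇒ x=2/(-7/9)=-2.5714
Confirm numerically:
  x=-2.104: |R|=0.70533 <1
  x=-1.663: |R|=0.40364 <1
  x=-1.578: |R|=0.34260 <1
  x=-1.203: |R|=0.06116 <1
  x=-2.949: |R|=1.22119 >1
  x=-2.853: |R|=1.16629 >1
  x=-2.794: |R|=1.13210 >1
So |R|<1 on (-2.5714, 0).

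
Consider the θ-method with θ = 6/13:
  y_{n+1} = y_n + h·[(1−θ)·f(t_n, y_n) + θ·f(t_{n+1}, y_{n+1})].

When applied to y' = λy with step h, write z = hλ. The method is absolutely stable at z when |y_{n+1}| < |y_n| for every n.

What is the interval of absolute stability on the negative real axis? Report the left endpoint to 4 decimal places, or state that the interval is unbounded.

Set f=λy, z=hλ:
  y_{n+1} = y_n + z·[7/13·y_n + 6/13·y_{n+1}] ⇒ (1 − 6/13z)y_{n+1} = (1 + 7/13z)y_n
  R(z) = (1 + 7/13z)/(1 − 6/13z).

Need |R(x)|<1, x<0.
x=-1.04: |R|=0.2973
R=−1: 1+7/13x = −1+6/13x ⇒ -1/13x=2 ⇒ x=2/(-1/13)=-26.0000
Confirm numerically:
  x=-22.028: |R|=0.97264 <1
  x=-18.413: |R|=0.93856 <1
  x=-15.671: |R|=0.90349 <1
  x=-13.911: |R|=0.87468 <1
  x=-26.320: |R|=1.00187 >1
  x=-26.140: |R|=1.00082 >1
Interval (-26.0000, 0).

(-26.0000, 0).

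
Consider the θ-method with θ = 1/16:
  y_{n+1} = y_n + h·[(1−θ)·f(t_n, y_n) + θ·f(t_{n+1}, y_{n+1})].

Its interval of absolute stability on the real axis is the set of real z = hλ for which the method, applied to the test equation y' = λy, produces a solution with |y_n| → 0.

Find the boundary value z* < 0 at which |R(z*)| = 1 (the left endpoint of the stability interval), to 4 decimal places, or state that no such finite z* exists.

left endpoint -2.2857.

On y'=λy, z=hλ:
  y_{n+1} = y_n + z·[15/16·y_n + 1/16·y_{n+1}] ⇒ (1 − 1/16z)y_{n+1} = (1 + 15/16z)y_n
  R(z) = (1 + 15/16z)/(1 − 1/16z).

Find x<0 with |R(x)|<1.
x=-0.42: |R|=0.5907
R=−1: 1+15/16x = −1+1/16x ⇒ -7/8x=2 ⇒ x=2/(-7/8)=-2.2857
Confirm numerically:
  x=-2.255: |R|=0.97644 <1
  x=-2.245: |R|=0.96876 <1
  x=-2.223: |R|=0.95182 <1
  x=-2.071: |R|=0.83366 <1
  x=-2.722: |R|=1.32625 >1
  x=-2.564: |R|=1.20987 >1
Stable set (-2.2857, 0).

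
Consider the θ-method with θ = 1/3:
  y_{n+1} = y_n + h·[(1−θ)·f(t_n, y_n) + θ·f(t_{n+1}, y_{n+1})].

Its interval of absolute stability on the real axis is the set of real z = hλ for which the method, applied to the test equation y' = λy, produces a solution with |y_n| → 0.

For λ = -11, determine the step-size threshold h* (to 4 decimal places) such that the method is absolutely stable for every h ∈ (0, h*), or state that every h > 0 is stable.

(-6.0000,0); λ=-11 ⇒ h* = (6)/11 = 0.5455.

With y'=λy (z=hλ):
  y_{n+1} = y_n + z·[2/3·y_n + 1/3·y_{n+1}] ⇒ (1 − 1/3z)y_{n+1} = (1 + 2/3z)y_n
  ⇒ R(z) = (1 + 2/3z)/(1 − 1/3z).

Boundary: |R(x)|=1, x<0.
x=-1.25: |R|=0.1176
R=−1: 1+2/3x = −1+1/3x ⇒ -1/3x=2 ⇒ x=2/(-1/3)=-6.0000
Confirm numerically:
  x=-3.428: |R|=0.59988 <1
  x=-3.266: |R|=0.56368 <1
  x=-2.813: |R|=0.45175 <1
  x=-6.508: |R|=1.05343 >1
  x=-6.276: |R|=1.02975 >1
  x=-6.245: |R|=1.02650 >1
Stable set (-6.0000, 0).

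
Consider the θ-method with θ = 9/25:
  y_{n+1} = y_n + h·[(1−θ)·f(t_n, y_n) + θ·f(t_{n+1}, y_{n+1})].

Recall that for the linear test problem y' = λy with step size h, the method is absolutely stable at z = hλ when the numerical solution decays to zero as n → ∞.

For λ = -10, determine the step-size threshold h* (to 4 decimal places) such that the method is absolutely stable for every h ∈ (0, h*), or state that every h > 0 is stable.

(-7.1429,0); λ=-10 ⇒ h* = (50/7)/10 = 0.7143.

With y'=λy (z=hλ):
  y_{n+1} = y_n + z·[16/25·y_n + 9/25·y_{n+1}] ⇒ (1 − 9/25z)y_{n+1} = (1 + 16/25z)y_n
  ⇒ R(z) = (1 + 16/25z)/(1 − 9/25z).

Boundary: |R(x)|=1, x<0.
x=-1.7: |R|=0.0546
R=−1: 1+16/25x = −1+9/25x ⇒ -7/25x=2 ⇒ x=2/(-7/25)=-7.1429
Confirm numerically:
  x=-7.112: |R|=0.99757 <1
  x=-5.010: |R|=0.78699 <1
  x=-3.973: |R|=0.63479 <1
  x=-3.472: |R|=0.54317 <1
  x=-7.590: |R|=1.03354 >1
  x=-7.450: |R|=1.02336 >1
  x=-7.447: |R|=1.02314 >1
Interval (-7.1429, 0).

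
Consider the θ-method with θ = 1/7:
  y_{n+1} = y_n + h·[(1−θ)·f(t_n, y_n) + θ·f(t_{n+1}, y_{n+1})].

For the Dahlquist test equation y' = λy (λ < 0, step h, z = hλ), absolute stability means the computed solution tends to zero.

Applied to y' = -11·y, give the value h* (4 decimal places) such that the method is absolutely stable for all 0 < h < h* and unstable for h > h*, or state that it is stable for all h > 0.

Set f=λy, z=hλ:
  y_{n+1} = y_n + z·[6/7·y_n + 1/7·y_{n+1}] ⇒ (1 − 1/7z)y_{n+1} = (1 + 6/7z)y_n
  R(z) = (1 + 6/7z)/(1 − 1/7z).

Solve |R(x)|<1 on ℝ⁻.
x=-0.32: |R|=0.6940
R=−1: 1+6/7x = −1+1/7x ⇒ -5/7x=2 ⇒ x=2/(-5/7)=-2.8000
Confirm numerically:
  x=-2.352: |R|=0.76048 <1
  x=-1.973: |R|=0.53917 <1
  x=-1.496: |R|=0.23258 <1
  x=-1.304: |R|=0.09923 <1
  x=-3.384: |R|=1.28120 >1
  x=-3.046: |R|=1.12244 >1
Stable set (-2.8000, 0).

(-2.8000,0); λ=-11 ⇒ h* = (14/5)/11 = 0.2545.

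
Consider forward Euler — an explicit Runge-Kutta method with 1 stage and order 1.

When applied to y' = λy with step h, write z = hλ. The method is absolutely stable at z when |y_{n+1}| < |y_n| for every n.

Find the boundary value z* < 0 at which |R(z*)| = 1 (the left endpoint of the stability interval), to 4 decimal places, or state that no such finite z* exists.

Test eqn y'=λy, z=hλ:
  order 1, 1-stage ⇒ R(z)=1+z
  (e.g. R(-1.65)=-0.65000, |R|=0.65000)

Find x<0 with |R(x)|<1.
x=-1.65: |R|=0.6500
|R(-1.93)|=0.9300 |R(-1.8)|=0.8000 |R(-1.46)|=0.4600
Bisect:
  x_lo=-2.8735 |R|=1.8735  x_hi=-0.2246 |R|=0.7754
  mid=-1.54909 |R|=0.54909 →hi
  mid=-2.21130 |R|=1.21130 →lo
  mid=-1.88020 |R|=0.88020 →hi
  mid=-2.04575 |R|=1.04575 →lo
  mid=-1.96297 |R|=0.96297 →hi
  mid=-2.00436 |R|=1.00436 →lo
  mid=-1.98367 |R|=0.98367 →hi
  mid=-1.99401 |R|=0.99401 →hi
  mid=-1.99919 |R|=0.99919 →hi
  mid=-2.00177 |R|=1.00177 →lo
  ...
  [-2.00016,-2.00000] ⇒ x*=-2.0000
Stable set (-2.0000, 0).

left endpoint -2.0000.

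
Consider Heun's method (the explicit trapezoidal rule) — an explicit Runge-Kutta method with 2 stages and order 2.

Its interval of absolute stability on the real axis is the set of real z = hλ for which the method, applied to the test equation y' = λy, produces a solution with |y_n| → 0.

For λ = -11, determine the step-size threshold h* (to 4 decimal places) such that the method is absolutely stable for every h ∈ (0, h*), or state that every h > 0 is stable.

Set f=λy, z=hλ:
  order 2, 2-stage ⇒ R(z)=1+z+z^2/2
  (e.g. R(-1.04)=0.50080, |R|=0.50080)

Solve |R(x)|<1 on ℝ⁻.
x=-1.04: |R|=0.5008
|R(-2.17)|=1.1845 |R(-2.06)|=1.0618 |R(-0.59)|=0.5840
Bisect:
  x_lo=-2.4633 |R|=1.5707  x_hi=-0.1056 |R|=0.9000
  mid=-1.28447 |R|=0.54046 →hi
  mid=-1.87390 |R|=0.88185 →hi
  mid=-2.16862 |R|=1.18284 →lo
  mid=-2.02126 |R|=1.02149 →lo
  mid=-1.94758 |R|=0.94896 →hi
  mid=-1.98442 |R|=0.98454 →hi
  mid=-2.00284 |R|=1.00285 →lo
  ...
  [-2.00011,-1.99996] ⇒ x*=-2.0000
So |R|<1 on (-2.0000, 0).

(-2.0000,0); λ=-11 ⇒ h* = 0.1818.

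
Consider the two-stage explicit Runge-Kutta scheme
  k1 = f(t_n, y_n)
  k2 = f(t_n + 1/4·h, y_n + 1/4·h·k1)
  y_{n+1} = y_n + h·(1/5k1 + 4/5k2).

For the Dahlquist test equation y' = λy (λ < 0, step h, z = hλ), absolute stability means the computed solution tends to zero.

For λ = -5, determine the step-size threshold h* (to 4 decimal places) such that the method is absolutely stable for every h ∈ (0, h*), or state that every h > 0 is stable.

On y'=λy, z=hλ:
  k1=λy_n ⇒ h·k1=z·y_n;  k2=λ(1+1/4z)y_n ⇒ h·k2=z(1+1/4z)y_n
  y_{n+1}/y_n = 1 + 1/5z + 4/5z(1+1/4z) = 1 + z + 1/5z²
  R(z) = 1 + z + 1/5z².

Need |R(x)|<1, x<0.
x=-0.51: |R|=0.5420
R=1: x+1/5x²=0 ⇒ x=−5=-5.0000; min R=1−1/(4·1/5)=-0.2500>−1
Confirm numerically:
  x=-3.860: |R|=0.11992 <1
  x=-3.461: |R|=0.06530 <1
  x=-2.266: |R|=0.23905 <1
  x=-2.131: |R|=0.22277 <1
  x=-5.144: |R|=1.14815 >1
  x=-5.072: |R|=1.07304 >1
Interval (-5.0000, 0).

(-5.0000,0); λ=-5 ⇒ h* = (5)/5 = 1.0000.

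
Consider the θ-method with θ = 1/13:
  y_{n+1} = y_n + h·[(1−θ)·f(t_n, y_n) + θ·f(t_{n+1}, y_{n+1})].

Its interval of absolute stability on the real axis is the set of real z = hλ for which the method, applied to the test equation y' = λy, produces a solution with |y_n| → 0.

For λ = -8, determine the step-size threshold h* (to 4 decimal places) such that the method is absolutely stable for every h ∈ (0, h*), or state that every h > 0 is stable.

With y'=λy (z=hλ):
  y_{n+1} = y_n + z·[12/13·y_n + 1/13·y_{n+1}] ⇒ (1 − 1/13z)y_{n+1} = (1 + 12/13z)y_n
  so R(z) = (1 + 12/13z)/(1 − 1/13z).

Solve |R(x)|<1 on ℝ⁻.
x=-0.74: |R|=0.2999
R=−1: 1+12/13x = −1+1/13x ⇒ -11/13x=2 ⇒ x=2/(-11/13)=-2.3636
Confirm numerically:
  x=-1.767: |R|=0.55556 <1
  x=-1.596: |R|=0.42149 <1
  x=-1.354: |R|=0.22628 <1
  x=-1.229: |R|=0.12285 <1
  x=-2.901: |R|=1.37174 >1
  x=-2.573: |R|=1.14788 >1
Interval (-2.3636, 0).

(-2.3636,0); λ=-8 ⇒ h* = (26/11)/8 = 0.2955.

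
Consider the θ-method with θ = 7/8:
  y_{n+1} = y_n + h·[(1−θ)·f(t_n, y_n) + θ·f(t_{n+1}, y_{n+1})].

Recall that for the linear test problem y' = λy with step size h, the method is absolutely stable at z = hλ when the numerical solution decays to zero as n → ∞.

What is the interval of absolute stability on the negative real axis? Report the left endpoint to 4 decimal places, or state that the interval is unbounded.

On y'=λy, z=hλ:
  y_{n+1} = y_n + z·[1/8·y_n + 7/8·y_{n+1}] ⇒ (1 − 7/8z)y_{n+1} = (1 + 1/8z)y_n
  so R(z) = (1 + 1/8z)/(1 − 7/8z).

Need |R(x)|<1, x<0.
x=-0.37: |R|=0.7205
x=-2: |R|=0.2727
x=-10: |R|=0.0256
x=-100: |R|=0.1299
θ=7/8≥1/2 ⇒ |1+1/8x|<|1−7/8x| ∀x<0 ⇒ unbounded interval.

interval (−∞, 0).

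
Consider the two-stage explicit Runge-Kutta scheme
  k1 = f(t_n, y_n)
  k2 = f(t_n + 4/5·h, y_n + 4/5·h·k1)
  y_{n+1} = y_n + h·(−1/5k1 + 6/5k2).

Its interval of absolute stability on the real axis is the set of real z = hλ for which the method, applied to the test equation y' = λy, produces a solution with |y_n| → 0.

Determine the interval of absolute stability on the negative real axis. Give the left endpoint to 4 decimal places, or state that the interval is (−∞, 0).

z∈(-1.0417,0).

Test eqn y'=λy, z=hλ:
  k1=λy_n ⇒ h·k1=z·y_n;  k2=λ(1+4/5z)y_n ⇒ h·k2=z(1+4/5z)y_n
  y_{n+1}/y_n = 1 − 1/5z + 6/5z(1+4/5z) = 1 + z + 24/25z²
  ⇒ R(z) = 1 + z + 24/25z².

Need |R(x)|<1, x<0.
x=-1.6: |R|=1.8576
R=1: x+24/25x²=0 ⇒ x=−25/24=-1.0417; min R=1−1/(4·24/25)=0.7396>−1
Confirm numerically:
  x=-1.015: |R|=0.97402 <1
  x=-1.003: |R|=0.96277 <1
  x=-0.627: |R|=0.75040 <1
  x=-0.608: |R|=0.74688 <1
  x=-1.489: |R|=1.63944 >1
  x=-1.081: |R|=1.04082 >1
Stable set (-1.0417, 0).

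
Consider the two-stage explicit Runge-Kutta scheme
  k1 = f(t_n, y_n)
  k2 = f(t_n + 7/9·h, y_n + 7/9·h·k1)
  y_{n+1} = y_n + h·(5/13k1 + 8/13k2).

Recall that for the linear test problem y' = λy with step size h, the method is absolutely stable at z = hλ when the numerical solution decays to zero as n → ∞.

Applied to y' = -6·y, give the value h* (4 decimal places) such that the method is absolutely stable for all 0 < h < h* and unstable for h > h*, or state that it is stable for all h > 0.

(-2.0893,0); λ=-6 ⇒ h* = (117/56)/6 = 0.3482.

Test eqn y'=λy, z=hλ:
  k1=λy_n ⇒ h·k1=z·y_n;  k2=λ(1+7/9z)y_n ⇒ h·k2=z(1+7/9z)y_n
  y_{n+1}/y_n = 1 + 5/13z + 8/13z(1+7/9z) = 1 + z + 56/117z²
  Hence R(z) = 1 + z + 56/117z².

Find x<0 with |R(x)|<1.
x=-0.81: |R|=0.5040
R=1: x+56/117x²=0 ⇒ x=−117/56=-2.0893; min R=1−1/(4·56/117)=0.4777>−1
Confirm numerically:
  x=-1.773: |R|=0.73160 <1
  x=-1.444: |R|=0.55401 <1
  x=-0.995: |R|=0.47886 <1
  x=-2.604: |R|=1.64152 >1
  x=-2.278: |R|=1.20576 >1
  x=-2.268: |R|=1.19400 >1
So |R|<1 on (-2.0893, 0).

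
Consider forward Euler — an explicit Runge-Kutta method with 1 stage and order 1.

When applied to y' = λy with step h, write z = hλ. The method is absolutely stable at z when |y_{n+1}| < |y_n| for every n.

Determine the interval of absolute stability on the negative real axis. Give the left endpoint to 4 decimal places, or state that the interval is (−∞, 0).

Set f=λy, z=hλ:
  order 1, 1-stage ⇒ R(z)=1+z
  (e.g. R(-0.56)=0.44000, |R|=0.44000)

Find x<0 with |R(x)|<1.
x=-0.56: |R|=0.4400
|R(-1.81)|=0.8100 |R(-0.96)|=0.0400 |R(-0.91)|=0.0900
Bisect:
  x_lo=-2.7816 |R|=1.7816  x_hi=-0.1992 |R|=0.8008
  mid=-1.49043 |R|=0.49043 →hi
  mid=-2.13603 |R|=1.13603 →lo
  mid=-1.81323 |R|=0.81323 →hi
  mid=-1.97463 |R|=0.97463 →hi
  mid=-2.05533 |R|=1.05533 →lo
  mid=-2.01498 |R|=1.01498 →lo
  mid=-1.99480 |R|=0.99480 →hi
  ...
  [-2.00001,-1.99985] ⇒ x*=-2.0000
So |R|<1 on (-2.0000, 0).

(-2.0000, 0).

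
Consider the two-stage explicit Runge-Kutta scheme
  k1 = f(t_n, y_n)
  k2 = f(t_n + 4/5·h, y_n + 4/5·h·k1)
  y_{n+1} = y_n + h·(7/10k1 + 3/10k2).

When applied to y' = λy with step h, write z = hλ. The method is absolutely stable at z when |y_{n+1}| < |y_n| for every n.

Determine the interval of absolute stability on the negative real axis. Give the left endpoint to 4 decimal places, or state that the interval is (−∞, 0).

On y'=λy, z=hλ:
  k1=λy_n ⇒ h·k1=z·y_n;  k2=λ(1+4/5z)y_n ⇒ h·k2=z(1+4/5z)y_n
  y_{n+1}/y_n = 1 + 7/10z + 3/10z(1+4/5z) = 1 + z + 6/25z²
  Hence R(z) = 1 + z + 6/25z².

Find x<0 with |R(x)|<1.
x=-1.62: |R|=0.0099
R=1: x+6/25x²=0 ⇒ x=−25/6=-4.1667; min R=1−1/(4·6/25)=-0.0417>−1
Confirm numerically:
  x=-4.026: |R|=0.86408 <1
  x=-3.707: |R|=0.59104 <1
  x=-3.462: |R|=0.41451 <1
  x=-1.984: |R|=0.03930 <1
  x=-4.641: |R|=1.52833 >1
  x=-4.211: |R|=1.04481 >1
Stable set (-4.1667, 0).

z∈(-4.1667,0).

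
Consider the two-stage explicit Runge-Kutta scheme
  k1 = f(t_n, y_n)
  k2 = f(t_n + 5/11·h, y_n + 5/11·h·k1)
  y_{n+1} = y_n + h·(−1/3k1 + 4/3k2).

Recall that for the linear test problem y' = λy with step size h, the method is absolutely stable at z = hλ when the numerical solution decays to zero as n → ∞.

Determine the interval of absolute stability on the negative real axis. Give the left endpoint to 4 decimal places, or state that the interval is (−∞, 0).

z∈(-1.6500,0).

With y'=λy (z=hλ):
  k1=λy_n ⇒ h·k1=z·y_n;  k2=λ(1+5/11z)y_n ⇒ h·k2=z(1+5/11z)y_n
  y_{n+1}/y_n = 1 − 1/3z + 4/3z(1+5/11z) = 1 + z + 20/33z²
  R(z) = 1 + z + 20/33z².

Boundary: |R(x)|=1, x<0.
x=-1.47: |R|=0.8396
R=1: x+20/33x²=0 ⇒ x=−33/20=-1.6500; min R=1−1/(4·20/33)=0.5875>−1
Confirm numerically:
  x=-0.926: |R|=0.59368 <1
  x=-0.834: |R|=0.58755 <1
  x=-0.751: |R|=0.59082 <1
  x=-2.010: |R|=1.43855 >1
  x=-1.791: |R|=1.15305 >1
  x=-1.770: |R|=1.12873 >1
So |R|<1 on (-1.6500, 0).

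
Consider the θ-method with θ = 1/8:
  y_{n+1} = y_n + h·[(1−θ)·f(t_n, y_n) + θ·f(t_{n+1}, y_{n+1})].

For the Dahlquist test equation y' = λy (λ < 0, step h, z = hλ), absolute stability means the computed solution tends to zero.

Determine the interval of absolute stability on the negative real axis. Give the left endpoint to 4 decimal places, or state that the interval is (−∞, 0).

(-2.6667, 0).

With y'=λy (z=hλ):
  y_{n+1} = y_n + z·[7/8·y_n + 1/8·y_{n+1}] ⇒ (1 − 1/8z)y_{n+1} = (1 + 7/8z)y_n
  Hence R(z) = (1 + 7/8z)/(1 − 1/8z).

Solve |R(x)|<1 on ℝ⁻.
x=-1.75: |R|=0.4359
R=−1: 1+7/8x = −1+1/8x ⇒ -3/4x=2 ⇒ x=2/(-3/4)=-2.6667
Confirm numerically:
  x=-2.492: |R|=0.90011 <1
  x=-2.329: |R|=0.80385 <1
  x=-2.107: |R|=0.66776 <1
  x=-3.058: |R|=1.21233 >1
  x=-2.927: |R|=1.14295 >1
Stable set (-2.6667, 0).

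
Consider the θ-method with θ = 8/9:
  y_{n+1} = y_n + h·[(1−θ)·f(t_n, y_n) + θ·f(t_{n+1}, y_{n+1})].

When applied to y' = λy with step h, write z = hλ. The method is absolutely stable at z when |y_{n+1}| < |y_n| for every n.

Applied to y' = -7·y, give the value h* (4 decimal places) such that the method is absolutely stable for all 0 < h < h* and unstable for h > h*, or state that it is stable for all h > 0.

unbounded; (−∞, 0). Any h>0 works for λ=-7.

Set f=λy, z=hλ:
  y_{n+1} = y_n + z·[1/9·y_n + 8/9·y_{n+1}] ⇒ (1 − 8/9z)y_{n+1} = (1 + 1/9z)y_n
  R(z) = (1 + 1/9z)/(1 − 8/9z).

Solve |R(x)|<1 on ℝ⁻.
x=-1.58: |R|=0.3429
x=-2: |R|=0.2800
x=-10: |R|=0.0112
x=-100: |R|=0.1125
θ=8/9≥1/2 ⇒ |1+1/9x|<|1−8/9x| ∀x<0 ⇒ interval (−∞,0).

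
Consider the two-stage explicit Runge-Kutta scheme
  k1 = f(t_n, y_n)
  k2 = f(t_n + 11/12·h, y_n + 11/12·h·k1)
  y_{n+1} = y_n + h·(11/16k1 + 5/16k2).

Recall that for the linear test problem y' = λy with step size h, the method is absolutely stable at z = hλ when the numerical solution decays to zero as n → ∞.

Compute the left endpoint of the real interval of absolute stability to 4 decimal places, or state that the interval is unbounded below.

Test eqn y'=λy, z=hλ:
  k1=λy_n ⇒ h·k1=z·y_n;  k2=λ(1+11/12z)y_n ⇒ h·k2=z(1+11/12z)y_n
  y_{n+1}/y_n = 1 + 11/16z + 5/16z(1+11/12z) = 1 + z + 55/192z²
  Hence R(z) = 1 + z + 55/192z².

Need |R(x)|<1, x<0.
x=-0.71: |R|=0.4344
R=1: x+55/192x²=0 ⇒ x=−192/55=-3.4909; min R=1−1/(4·55/192)=0.1273>−1
Confirm numerically:
  x=-2.479: |R|=0.28141 <1
  x=-2.473: |R|=0.27890 <1
  x=-2.466: |R|=0.27600 <1
  x=-4.012: |R|=1.59887 >1
  x=-3.989: |R|=1.56916 >1
  x=-3.912: |R|=1.47188 >1
Stable set (-3.4909, 0).

left endpoint -3.4909.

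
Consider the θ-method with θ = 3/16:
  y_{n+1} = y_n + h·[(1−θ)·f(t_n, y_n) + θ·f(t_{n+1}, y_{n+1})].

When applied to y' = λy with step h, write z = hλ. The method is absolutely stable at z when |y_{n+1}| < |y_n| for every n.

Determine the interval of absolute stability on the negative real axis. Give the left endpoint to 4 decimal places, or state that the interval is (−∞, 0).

On y'=λy, z=hλ:
  y_{n+1} = y_n + z·[13/16·y_n + 3/16·y_{n+1}] ⇒ (1 − 3/16z)y_{n+1} = (1 + 13/16z)y_n
  R(z) = (1 + 13/16z)/(1 − 3/16z).

Need |R(x)|<1, x<0.
x=-0.74: |R|=0.3502
R=−1: 1+13/16x = −1+3/16x ⇒ -5/8x=2 ⇒ x=2/(-5/8)=-3.2000
Confirm numerically:
  x=-3.131: |R|=0.97283 <1
  x=-2.815: |R|=0.84250 <1
  x=-1.683: |R|=0.27930 <1
  x=-1.479: |R|=0.15790 <1
  x=-3.616: |R|=1.15495 >1
  x=-3.274: |R|=1.02866 >1
  x=-3.238: |R|=1.01478 >1
Interval (-3.2000, 0).

(-3.2000, 0).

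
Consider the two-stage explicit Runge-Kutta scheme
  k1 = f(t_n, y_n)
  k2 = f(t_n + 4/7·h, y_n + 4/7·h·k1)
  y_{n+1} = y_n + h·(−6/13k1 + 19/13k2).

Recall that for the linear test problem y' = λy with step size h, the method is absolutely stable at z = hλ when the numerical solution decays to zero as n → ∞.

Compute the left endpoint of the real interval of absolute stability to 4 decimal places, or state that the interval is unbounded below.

On y'=λy, z=hλ:
  k1=λy_n ⇒ h·k1=z·y_n;  k2=λ(1+4/7z)y_n ⇒ h·k2=z(1+4/7z)y_n
  y_{n+1}/y_n = 1 − 6/13z + 19/13z(1+4/7z) = 1 + z + 76/91z²
  Hence R(z) = 1 + z + 76/91z².

Boundary: |R(x)|=1, x<0.
x=-0.35: |R|=0.7523
R=1: x+76/91x²=0 ⇒ x=−91/76=-1.1974; min R=1−1/(4·76/91)=0.7007>−1
Confirm numerically:
  x=-1.161: |R|=0.96474 <1
  x=-0.863: |R|=0.75900 <1
  x=-0.755: |R|=0.72106 <1
  x=-0.644: |R|=0.70237 <1
  x=-1.485: |R|=1.35673 >1
  x=-1.279: |R|=1.08720 >1
  x=-1.270: |R|=1.07704 >1
Interval (-1.1974, 0).

z* = -1.1974.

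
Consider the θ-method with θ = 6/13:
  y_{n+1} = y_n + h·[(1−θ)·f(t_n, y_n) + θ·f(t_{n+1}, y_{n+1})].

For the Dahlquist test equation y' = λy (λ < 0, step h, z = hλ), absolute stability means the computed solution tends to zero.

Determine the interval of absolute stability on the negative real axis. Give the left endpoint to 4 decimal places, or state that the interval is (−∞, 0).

z∈(-26.0000,0).

Set f=λy, z=hλ:
  y_{n+1} = y_n + z·[7/13·y_n + 6/13·y_{n+1}] ⇒ (1 − 6/13z)y_{n+1} = (1 + 7/13z)y_n
  so R(z) = (1 + 7/13z)/(1 − 6/13z).

Boundary: |R(x)|=1, x<0.
x=-1.61: |R|=0.0763
R=−1: 1+7/13x = −1+6/13x ⇒ -1/13x=2 ⇒ x=2/(-1/13)=-26.0000
Confirm numerically:
  x=-21.283: |R|=0.96647 <1
  x=-18.831: |R|=0.94310 <1
  x=-13.804: |R|=0.87272 <1
  x=-26.488: |R|=1.00284 >1
  x=-26.455: |R|=1.00265 >1
  x=-26.298: |R|=1.00174 >1
So |R|<1 on (-26.0000, 0).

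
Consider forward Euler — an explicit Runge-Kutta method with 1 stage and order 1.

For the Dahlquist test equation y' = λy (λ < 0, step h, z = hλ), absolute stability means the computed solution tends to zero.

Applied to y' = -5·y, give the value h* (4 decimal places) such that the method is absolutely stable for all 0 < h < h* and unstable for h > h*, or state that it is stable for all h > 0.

(-2.0000,0); λ=-5 ⇒ h* = 0.4000.

Test eqn y'=λy, z=hλ:
  order 1, 1-stage ⇒ R(z)=1+z
  (e.g. R(-0.58)=0.42000, |R|=0.42000)

Boundary: |R(x)|=1, x<0.
x=-0.58: |R|=0.4200
|R(-1.53)|=0.5300 |R(-1.04)|=0.0400 |R(-0.55)|=0.4500
Bisect:
  x_lo=-2.7480 |R|=1.7480  x_hi=-0.0608 |R|=0.9392
  mid=-1.40444 |R|=0.40444 →hi
  mid=-2.07625 |R|=1.07625 →lo
  mid=-1.74034 |R|=0.74034 →hi
  mid=-1.90830 |R|=0.90830 →hi
  mid=-1.99227 |R|=0.99227 →hi
  mid=-2.03426 |R|=1.03426 →lo
  mid=-2.01326 |R|=1.01326 →lo
  mid=-2.00277 |R|=1.00277 →lo
  ...
  [-2.00014,-1.99998] ⇒ x*=-2.0000
Interval (-2.0000, 0).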